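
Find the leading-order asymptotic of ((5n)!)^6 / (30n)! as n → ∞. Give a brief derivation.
((5n)!)^6/(30n)! ~ ((2π·5n)^(5/2) / sqrt(6)) · 6^(−6·5n)  →  0

Write N = 5n. Stirling: N! ~ sqrt(2π N)(N/e)^N and (6N)! ~ sqrt(2π·6N)·(6N/e)^(6N).
  (N!)^6/(6N)! ~ (2π N)^(6/2) (N/e)^(6N) / [sqrt(2π·6N) (6N/e)^(6N)]
     = (2π N)^(6/2) / sqrt(2π·6N) · (N/(6N))^(6N)
     = (2π N)^((6−1)/2) / sqrt(6) · 6^(−6N).
Since 6^6 > 1, the factor 6^(−6N) decays exponentially, so the ratio → 0. Substituting N = 5n gives the stated form.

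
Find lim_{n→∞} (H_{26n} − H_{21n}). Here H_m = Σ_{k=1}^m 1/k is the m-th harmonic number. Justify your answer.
lim = ln(26/21)

Euler-Maclaurin gives H_m = ln m + γ + 1/(2m) + O(1/m^2). The γ and O(1/m) terms cancel in the difference:
  H_{26n} − H_{21n} = ln(26n) − ln(21n) + O(1/n) = ln(26/21) + O(1/n).
Hence the limit is ln(26/21).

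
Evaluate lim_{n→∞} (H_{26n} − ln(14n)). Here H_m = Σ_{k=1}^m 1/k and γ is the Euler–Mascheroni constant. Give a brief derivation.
lim = ln(13/7) + γ

By Euler-Maclaurin, H_m = ln m + γ + O(1/m). So
  H_{26n} − ln(14n) = ln(26n) + γ − ln(14n) + O(1/n)
                       = ln(26/14) + γ + O(1/n).
Hence the limit is ln(26/14) + γ (= ln(13/7)).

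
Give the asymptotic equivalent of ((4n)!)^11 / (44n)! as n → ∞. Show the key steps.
((4n)!)^11/(44n)! ~ ((2π·4n)^(10/2) / sqrt(11)) · 11^(−11·4n)  →  0

Write N = 4n. Stirling: N! ~ sqrt(2π N)(N/e)^N and (11N)! ~ sqrt(2π·11N)·(11N/e)^(11N).
  (N!)^11/(11N)! ~ (2π N)^(11/2) (N/e)^(11N) / [sqrt(2π·11N) (11N/e)^(11N)]
     = (2π N)^(11/2) / sqrt(2π·11N) · (N/(11N))^(11N)
     = (2π N)^((11−1)/2) / sqrt(11) · 11^(−11N).
Since 11^11 > 1, the factor 11^(−11N) decays exponentially, so the ratio → 0. Substituting N = 4n gives the stated form.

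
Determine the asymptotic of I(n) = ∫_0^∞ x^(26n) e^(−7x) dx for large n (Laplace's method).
I(n) ~ (sqrt(2π·26n) / 7) · (26n/(7e))^(26n)

Write the integrand as exp(26n ln x − 7x) and set f(x) = 26n ln x − 7x. Then f'(x) = 26n/x − 7 = 0 at x* = 26n/7, and f''(x*) = −26n/x*^2 = −7^2/(26n). Laplace's method (interior maximum) gives
  I(n) ~ e^(f(x*)) · sqrt(2π / |f''(x*)|)
        = exp(26n ln(26n/7) − 26n) · sqrt(2π · 26n / 7^2)
        = (26n/7)^(26n) e^(−26n) · sqrt(2π·26n) / 7
        = (sqrt(2π·26n) / 7) · (26n/(7e))^(26n).
This matches Γ(26n+1)/7^(26n+1) with Stirling applied to Γ.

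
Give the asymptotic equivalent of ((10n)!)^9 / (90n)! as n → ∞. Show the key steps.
((10n)!)^9/(90n)! ~ ((2π·10n)^(8/2) / 3) · 9^(−9·10n)  →  0

Write N = 10n. Stirling: N! ~ sqrt(2π N)(N/e)^N and (9N)! ~ sqrt(2π·9N)·(9N/e)^(9N).
  (N!)^9/(9N)! ~ (2π N)^(9/2) (N/e)^(9N) / [sqrt(2π·9N) (9N/e)^(9N)]
     = (2π N)^(9/2) / sqrt(2π·9N) · (N/(9N))^(9N)
     = (2π N)^((9−1)/2) / 3 · 9^(−9N).
Since 9^9 > 1, the factor 9^(−9N) decays exponentially, so the ratio → 0. Substituting N = 10n gives the stated form.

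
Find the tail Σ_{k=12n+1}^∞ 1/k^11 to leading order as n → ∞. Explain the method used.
Σ_{k>12n} 1/k^11 ~ 1/(10 · (12n)^10)

Compare to the integral: ∫_{12n}^∞ x^(−11) dx = [−x^(−10)/10]_{12n}^∞ = 1/((11−1)·(12n)^10). Euler-Maclaurin then gives
  Σ_{k>12n} 1/k^11 = ∫_{12n}^∞ dx/x^11 − 1/(2·(12n)^11) + O(1/(12n)^12).
(Equivalently this is ζ(11) − Σ_{k≤12n} 1/k^11.)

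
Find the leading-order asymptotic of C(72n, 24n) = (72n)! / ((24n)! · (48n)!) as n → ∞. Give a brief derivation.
C(72n, 24n) ~ (27/4)^(24n) · sqrt(3/(4π·24n))

Write N = 24n. Apply Stirling to each factorial:
  (3N)! ~ sqrt(2π·3N) · (3N/e)^(3N),
  N! ~ sqrt(2π N) · (N/e)^N,
  (2N)! ~ sqrt(2π·2N) · (2N/e)^(2N).
The exponential factors combine to (3N)^(3N) / (N^N · (2N)^(2N)) = 3^(3N)/2^(2N) = (3^3/2^2)^N = (27/4)^N.
The square-root prefactors combine to sqrt(2π·3N) / (sqrt(2π N)·sqrt(2π·2N)) = sqrt(3 / (2π·2·N)) = sqrt(3/(4π·24n)).
Substituting N = 24n: C(72n, 24n) ~ (27/4)^(24n) · sqrt(3/(4π·24n)).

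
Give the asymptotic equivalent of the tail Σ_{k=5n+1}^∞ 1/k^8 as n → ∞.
Σ_{k>5n} 1/k^8 ~ 1/(7 · (5n)^7)

Compare to the integral: ∫_{5n}^∞ x^(−8) dx = [−x^(−7)/7]_{5n}^∞ = 1/((8−1)·(5n)^7). Euler-Maclaurin then gives
  Σ_{k>5n} 1/k^8 = ∫_{5n}^∞ dx/x^8 − 1/(2·(5n)^8) + O(1/(5n)^9).
(Equivalently this is ζ(8) − Σ_{k≤5n} 1/k^8.)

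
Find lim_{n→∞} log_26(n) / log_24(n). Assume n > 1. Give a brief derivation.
lim = ln(24) / ln(26) = log_26(24)

Change of base: log_26(n) = ln n / ln 26 and log_24(n) = ln n / ln 24. The ratio is (ln n / ln 26) · (ln 24 / ln n) = ln 24 / ln 26, a constant independent of n. So the limit is ln 24 / ln 26 = log_26(24).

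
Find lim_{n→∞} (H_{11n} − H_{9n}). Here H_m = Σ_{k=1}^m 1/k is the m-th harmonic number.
lim = ln(11/9)

Euler-Maclaurin gives H_m = ln m + γ + 1/(2m) + O(1/m^2). The γ and O(1/m) terms cancel in the difference:
  H_{11n} − H_{9n} = ln(11n) − ln(9n) + O(1/n) = ln(11/9) + O(1/n).
Hence the limit is ln(11/9).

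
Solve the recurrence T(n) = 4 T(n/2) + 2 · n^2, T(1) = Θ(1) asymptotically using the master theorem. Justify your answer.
T(n) = Θ(n^2 log n)

log_2 4 = 2, and f(n) = 2 · n^2 = Θ(n^(log_2 4)). This is Case 2 of the master theorem: T(n) = Θ(f(n) · log n) = Θ(n^2 log n).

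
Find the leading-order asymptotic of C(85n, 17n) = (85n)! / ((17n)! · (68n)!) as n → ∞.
C(85n, 17n) ~ (3125/256)^(17n) · sqrt(5/(8π·17n))

Write N = 17n. Apply Stirling to each factorial:
  (5N)! ~ sqrt(2π·5N) · (5N/e)^(5N),
  N! ~ sqrt(2π N) · (N/e)^N,
  (4N)! ~ sqrt(2π·4N) · (4N/e)^(4N).
The exponential factors combine to (5N)^(5N) / (N^N · (4N)^(4N)) = 5^(5N)/4^(4N) = (5^5/4^4)^N = (3125/256)^N.
The square-root prefactors combine to sqrt(2π·5N) / (sqrt(2π N)·sqrt(2π·4N)) = sqrt(5 / (2π·4·N)) = sqrt(5/(8π·17n)).
Substituting N = 17n: C(85n, 17n) ~ (3125/256)^(17n) · sqrt(5/(8π·17n)).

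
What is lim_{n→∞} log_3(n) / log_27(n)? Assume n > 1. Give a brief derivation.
lim = ln(27) / ln(3) = log_3(27)

Change of base: log_3(n) = ln n / ln 3 and log_27(n) = ln n / ln 27. The ratio is (ln n / ln 3) · (ln 27 / ln n) = ln 27 / ln 3, a constant independent of n. So the limit is ln 27 / ln 3 = log_3(27).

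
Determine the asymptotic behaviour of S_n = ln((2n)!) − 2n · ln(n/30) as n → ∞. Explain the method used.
S_n ~ 2n · (ln 60 − 1) + O(ln n)

Stirling: ln((2n)!) = 2n ln(2n) − 2n + O(ln n).
  S_n = 2n ln(2n) − 2n − 2n ln(n/30) + O(ln n)
      = 2n ln(2n) − 2n ln n + 2n ln 30 − 2n + O(ln n)
      = 2n ln 2 + 2n ln 30 − 2n + O(ln n)
      = 2n (ln 60 − 1) + O(ln n).
Numerically ln(60) − 1 ≈ 3.0943.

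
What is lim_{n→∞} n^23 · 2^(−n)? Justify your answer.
lim = 0

Exponentials with base > 1 dominate every fixed polynomial: for any fixed c, n^c / 2^n → 0 as n → ∞ (e.g. by the ratio test, or by writing 2^n = e^(n ln 2) and noting e^(n ln 2) / n^c → ∞). Hence n^23 · 2^(−n) = n^23 / 2^n → 0.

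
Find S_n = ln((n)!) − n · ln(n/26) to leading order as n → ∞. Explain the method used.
S_n ~ n · (ln 26 − 1) + O(ln n)

Stirling: ln((n)!) = n ln(n) − n + O(ln n).
  S_n = n ln(n) − n − n ln(n/26) + O(ln n)
      = n ln(n) − n ln n + n ln 26 − n + O(ln n)
      = n ln 26 − n + O(ln n)
      = n (ln 26 − 1) + O(ln n).
Numerically ln(26) − 1 ≈ 2.2581.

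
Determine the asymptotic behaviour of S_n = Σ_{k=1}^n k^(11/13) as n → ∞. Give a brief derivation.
S_n ~ (13/24) · n^(24/13)

Integral comparison: Σ_{k=1}^n k^(11/13) = ∫_0^n x^(11/13) dx + O(n^(11/13)). The integral is n^(1 + 11/13) / (1 + 11/13) = n^((11+13)/13) / ((11+13)/13) = (13/24) · n^(24/13).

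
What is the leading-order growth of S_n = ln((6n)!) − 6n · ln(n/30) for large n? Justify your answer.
S_n ~ 6n · (ln 180 − 1) + O(ln n)

Stirling: ln((6n)!) = 6n ln(6n) − 6n + O(ln n).
  S_n = 6n ln(6n) − 6n − 6n ln(n/30) + O(ln n)
      = 6n ln(6n) − 6n ln n + 6n ln 30 − 6n + O(ln n)
      = 6n ln 6 + 6n ln 30 − 6n + O(ln n)
      = 6n (ln 180 − 1) + O(ln n).
Numerically ln(180) − 1 ≈ 4.1930.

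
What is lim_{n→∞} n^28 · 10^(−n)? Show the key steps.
lim = 0

Exponentials with base > 1 dominate every fixed polynomial: for any fixed c, n^c / 10^n → 0 as n → ∞ (e.g. by the ratio test, or by writing 10^n = e^(n ln 10) and noting e^(n ln 10) / n^c → ∞). Hence n^28 · 10^(−n) = n^28 / 10^n → 0.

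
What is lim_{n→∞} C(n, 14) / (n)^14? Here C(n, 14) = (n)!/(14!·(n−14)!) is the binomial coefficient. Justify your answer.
lim = 1/14! = 1/87178291200

With N = n → ∞: C(N, 14) / N^14 = [N(N−1)…(N−13)] / (14! · N^14) = (1/14!) · 1 · (1 − 1/n) · … · (1 − 13/n). Each factor → 1 as N → ∞, so the limit is 1/14! = 1/87178291200.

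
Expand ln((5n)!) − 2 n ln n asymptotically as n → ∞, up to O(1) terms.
ln((5n)!) − 2 n ln n = 3 n ln n + 5(ln 5 − 1) n + (1/2) ln(2π·5n) + O(1/n)

Stirling: ln((5n)!) = 5n ln(5n) − 5n + (1/2) ln(2π·5n) + O(1/n).
Expand 5n ln(5n) = 5n (ln n + ln 5) = 5n ln n + 5n ln 5.
Subtract 2n ln n: leading term is (5 − 2) n ln n = 3 n ln n. The next term is 5n ln 5 − 5n = 5(ln 5 − 1) n. Then the (1/2) ln(2π·5n) correction.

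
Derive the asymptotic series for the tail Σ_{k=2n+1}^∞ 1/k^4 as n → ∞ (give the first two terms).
Σ_{k>2n} 1/k^4 = 1/(3 · (2n)^3) − 1/(2 · (2n)^4) + O(1/(2n)^5)

Compare to the integral: ∫_{2n}^∞ x^(−4) dx = [−x^(−3)/3]_{2n}^∞ = 1/((4−1)·(2n)^3). The Euler-Maclaurin correction adds −f(2n)/2 = −1/(2·(2n)^4). Euler-Maclaurin then gives
  Σ_{k>2n} 1/k^4 = ∫_{2n}^∞ dx/x^4 − 1/(2·(2n)^4) + O(1/(2n)^5).
(Equivalently this is ζ(4) − Σ_{k≤2n} 1/k^4.)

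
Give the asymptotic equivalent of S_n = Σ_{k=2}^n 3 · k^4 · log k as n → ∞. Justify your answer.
S_n ~ 3 · n^5 log n / 5 − 3 · n^5 / 25

By integral comparison, S_n = ∫_1^n 3 · x^4 · log x dx + O(n^4 · log n). For the integral, ∫ x^4 log x dx = n^5 log n / 5 − n^5/25 (integration by parts). Hence S_n ~ 3 · n^5 log n / 5 − 3 · n^5 / 25.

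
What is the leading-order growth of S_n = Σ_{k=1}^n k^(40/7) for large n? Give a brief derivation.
S_n ~ (7/47) · n^(47/7)

Integral comparison: Σ_{k=1}^n k^(40/7) = ∫_0^n x^(40/7) dx + O(n^(40/7)). The integral is n^(1 + 40/7) / (1 + 40/7) = n^((40+7)/7) / ((40+7)/7) = (7/47) · n^(47/7).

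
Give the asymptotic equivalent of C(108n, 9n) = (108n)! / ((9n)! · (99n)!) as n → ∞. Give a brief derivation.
C(108n, 9n) ~ (8916100448256/285311670611)^(9n) · sqrt(6/(11π·9n))

Write N = 9n. Apply Stirling to each factorial:
  (12N)! ~ sqrt(2π·12N) · (12N/e)^(12N),
  N! ~ sqrt(2π N) · (N/e)^N,
  (11N)! ~ sqrt(2π·11N) · (11N/e)^(11N).
The exponential factors combine to (12N)^(12N) / (N^N · (11N)^(11N)) = 12^(12N)/11^(11N) = (12^12/11^11)^N = (8916100448256/285311670611)^N.
The square-root prefactors combine to sqrt(2π·12N) / (sqrt(2π N)·sqrt(2π·11N)) = sqrt(12 / (2π·11·N)) = sqrt(6/(11π·9n)).
Substituting N = 9n: C(108n, 9n) ~ (8916100448256/285311670611)^(9n) · sqrt(6/(11π·9n)).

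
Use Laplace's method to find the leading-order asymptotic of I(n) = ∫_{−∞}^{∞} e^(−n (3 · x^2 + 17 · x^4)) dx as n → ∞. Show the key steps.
I(n) ~ sqrt(π/(3n))

φ(x) = 3 · x^2 + 17 · x^4 has its unique global minimum at x* = 0 (since φ'(x) = 6x + 68x^3 = 0 only at x = 0 for real x with both coefficients positive, and φ → ∞ as |x| → ∞). At x* = 0, φ(0) = 0 and φ''(0) = 6. Laplace's method then gives
  I(n) ~ sqrt(2π / (n · φ''(0))) · e^(−n φ(0)) = sqrt(2π / (6n)) = sqrt(π/(3n)).
The 17 · x^4 term contributes only at subleading order (an O(1/n) relative correction).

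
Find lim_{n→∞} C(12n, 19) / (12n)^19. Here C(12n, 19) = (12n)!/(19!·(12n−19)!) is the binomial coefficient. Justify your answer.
lim = 1/19! = 1/121645100408832000

With N = 12n → ∞: C(N, 19) / N^19 = [N(N−1)…(N−18)] / (19! · N^19) = (1/19!) · 1 · (1 − 1/(12n)) · … · (1 − 18/(12n)). Each factor → 1 as N → ∞, so the limit is 1/19! = 1/121645100408832000.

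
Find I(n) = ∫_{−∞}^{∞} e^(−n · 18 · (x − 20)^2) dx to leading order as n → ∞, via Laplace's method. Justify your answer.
I(n) = sqrt(π/(18n))

Here φ(x) = 18 · (x − 20)^2 has its unique minimum at x* = 20 with φ(x*) = 0 and φ''(x*) = 36. Laplace's method gives
  I(n) ~ e^(−n φ(x*)) · sqrt(2π / (n · φ''(x*))) = sqrt(2π / (36n)) = sqrt(π/(18n)).
This is exact: substituting u = (x − 20)·sqrt(18n) gives I(n) = (1/sqrt(18n)) ∫_{−∞}^{∞} e^(−u^2) du = sqrt(π/(18n)).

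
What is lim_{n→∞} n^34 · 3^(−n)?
lim = 0

Exponentials with base > 1 dominate every fixed polynomial: for any fixed c, n^c / 3^n → 0 as n → ∞ (e.g. by the ratio test, or by writing 3^n = e^(n ln 3) and noting e^(n ln 3) / n^c → ∞). Hence n^34 · 3^(−n) = n^34 / 3^n → 0.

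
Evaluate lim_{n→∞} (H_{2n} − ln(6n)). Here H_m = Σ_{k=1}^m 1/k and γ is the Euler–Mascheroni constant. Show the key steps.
lim = −ln 3 + γ

By Euler-Maclaurin, H_m = ln m + γ + O(1/m). So
  H_{2n} − ln(6n) = ln(2n) + γ − ln(6n) + O(1/n)
                       = ln(2/6) + γ + O(1/n).
Hence the limit is ln(2/6) + γ (= −ln 3).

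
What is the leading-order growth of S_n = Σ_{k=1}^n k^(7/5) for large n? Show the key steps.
S_n ~ (5/12) · n^(12/5)

Integral comparison: Σ_{k=1}^n k^(7/5) = ∫_0^n x^(7/5) dx + O(n^(7/5)). The integral is n^(1 + 7/5) / (1 + 7/5) = n^((7+5)/5) / ((7+5)/5) = (5/12) · n^(12/5).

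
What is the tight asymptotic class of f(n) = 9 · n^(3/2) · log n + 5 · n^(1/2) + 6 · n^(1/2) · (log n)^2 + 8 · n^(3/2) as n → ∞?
f(n) ∈ Θ(n^(3/2) · log n)

Compare the terms by growth order. For large n, n^a · (log n)^b dominates n^a' · (log n)^b' iff a > a', or (a = a' and b > b'). Ranking the 4 terms shows the dominant one is 9 · n^(3/2) · log n. Hence f(n) ∈ Θ(n^(3/2) · log n).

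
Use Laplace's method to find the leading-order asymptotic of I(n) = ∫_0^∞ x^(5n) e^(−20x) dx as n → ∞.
I(n) ~ (sqrt(2π·5n) / 20) · (5n/(20e))^(5n)

Write the integrand as exp(5n ln x − 20x) and set f(x) = 5n ln x − 20x. Then f'(x) = 5n/x − 20 = 0 at x* = 5n/20, and f''(x*) = −5n/x*^2 = −20^2/(5n). Laplace's method (interior maximum) gives
  I(n) ~ e^(f(x*)) · sqrt(2π / |f''(x*)|)
        = exp(5n ln(5n/20) − 5n) · sqrt(2π · 5n / 20^2)
        = (5n/20)^(5n) e^(−5n) · sqrt(2π·5n) / 20
        = (sqrt(2π·5n) / 20) · (5n/(20e))^(5n).
This matches Γ(5n+1)/20^(5n+1) with Stirling applied to Γ.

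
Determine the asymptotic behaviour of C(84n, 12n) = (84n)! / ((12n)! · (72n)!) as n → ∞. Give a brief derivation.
C(84n, 12n) ~ (823543/46656)^(12n) · sqrt(7/(12π·12n))

Write N = 12n. Apply Stirling to each factorial:
  (7N)! ~ sqrt(2π·7N) · (7N/e)^(7N),
  N! ~ sqrt(2π N) · (N/e)^N,
  (6N)! ~ sqrt(2π·6N) · (6N/e)^(6N).
The exponential factors combine to (7N)^(7N) / (N^N · (6N)^(6N)) = 7^(7N)/6^(6N) = (7^7/6^6)^N = (823543/46656)^N.
The square-root prefactors combine to sqrt(2π·7N) / (sqrt(2π N)·sqrt(2π·6N)) = sqrt(7 / (2π·6·N)) = sqrt(7/(12π·12n)).
Substituting N = 12n: C(84n, 12n) ~ (823543/46656)^(12n) · sqrt(7/(12π·12n)).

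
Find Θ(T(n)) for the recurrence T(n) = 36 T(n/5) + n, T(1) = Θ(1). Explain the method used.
T(n) = Θ(n^(log_5 36))

Master theorem: compare f(n) = n to n^(log_5 36) where log_5 36 ≈ 2.227. Since 1 < log_5 36, we have f(n) = O(n^(log_5 36 − ε)) for some ε > 0 — Case 1. Hence T(n) = Θ(n^(log_5 36)).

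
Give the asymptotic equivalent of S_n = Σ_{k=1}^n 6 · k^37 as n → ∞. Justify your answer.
S_n ~ 3 · n^38 / 19

By integral comparison (Euler-Maclaurin), Σ_{k=1}^n 6 · k^37 = 6 · ∫_0^n x^37 dx + O(n^37) = 6 · n^38/38 = 3 · n^38 / 19 + O(n^37). (Equivalently, Faulhaber's formula gives the same leading term.)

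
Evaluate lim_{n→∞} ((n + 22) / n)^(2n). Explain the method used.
lim = e^44

Rewrite as (1 + 22/n)^(2n). By the standard limit (1 + x/n)^n → e^x, we have (1 + 22/n)^n → e^22, and raising to the 2nd power gives e^44.
More precisely, ln[(1 + 22/n)^(2n)] = 2n · ln(1 + 22/n) = 2n · (22/n + O(1/n^2)) = 44 + O(1/n) → 44.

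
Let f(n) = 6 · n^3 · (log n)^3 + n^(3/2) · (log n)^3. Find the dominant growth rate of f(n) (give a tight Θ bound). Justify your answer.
f(n) ∈ Θ(n^3 · (log n)^3)

Compare the terms by growth order. For large n, n^a · (log n)^b dominates n^a' · (log n)^b' iff a > a', or (a = a' and b > b'). Ranking the 2 terms shows the dominant one is 6 · n^3 · (log n)^3. Hence f(n) ∈ Θ(n^3 · (log n)^3).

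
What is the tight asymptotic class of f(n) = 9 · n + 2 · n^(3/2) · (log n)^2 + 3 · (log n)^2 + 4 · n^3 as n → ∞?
f(n) ∈ Θ(n^3)

Compare the terms by growth order. For large n, n^a · (log n)^b dominates n^a' · (log n)^b' iff a > a', or (a = a' and b > b'). Ranking the 4 terms shows the dominant one is 4 · n^3. Hence f(n) ∈ Θ(n^3).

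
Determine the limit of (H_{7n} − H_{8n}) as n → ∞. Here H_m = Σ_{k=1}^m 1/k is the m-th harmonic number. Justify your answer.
lim = ln(7/8)

Euler-Maclaurin gives H_m = ln m + γ + 1/(2m) + O(1/m^2). The γ and O(1/m) terms cancel in the difference:
  H_{7n} − H_{8n} = ln(7n) − ln(8n) + O(1/n) = ln(7/8) + O(1/n).
Hence the limit is ln(7/8).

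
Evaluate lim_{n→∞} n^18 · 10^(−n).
lim = 0

Exponentials with base > 1 dominate every fixed polynomial: for any fixed c, n^c / 10^n → 0 as n → ∞ (e.g. by the ratio test, or by writing 10^n = e^(n ln 10) and noting e^(n ln 10) / n^c → ∞). Hence n^18 · 10^(−n) = n^18 / 10^n → 0.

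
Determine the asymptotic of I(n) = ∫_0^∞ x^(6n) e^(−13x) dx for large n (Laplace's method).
I(n) ~ (sqrt(2π·6n) / 13) · (6n/(13e))^(6n)

Write the integrand as exp(6n ln x − 13x) and set f(x) = 6n ln x − 13x. Then f'(x) = 6n/x − 13 = 0 at x* = 6n/13, and f''(x*) = −6n/x*^2 = −13^2/(6n). Laplace's method (interior maximum) gives
  I(n) ~ e^(f(x*)) · sqrt(2π / |f''(x*)|)
        = exp(6n ln(6n/13) − 6n) · sqrt(2π · 6n / 13^2)
        = (6n/13)^(6n) e^(−6n) · sqrt(2π·6n) / 13
        = (sqrt(2π·6n) / 13) · (6n/(13e))^(6n).
This matches Γ(6n+1)/13^(6n+1) with Stirling applied to Γ.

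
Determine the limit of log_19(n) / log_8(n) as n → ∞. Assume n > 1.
lim = ln(8) / ln(19) = log_19(8)

Change of base: log_19(n) = ln n / ln 19 and log_8(n) = ln n / ln 8. The ratio is (ln n / ln 19) · (ln 8 / ln n) = ln 8 / ln 19, a constant independent of n. So the limit is ln 8 / ln 19 = log_19(8).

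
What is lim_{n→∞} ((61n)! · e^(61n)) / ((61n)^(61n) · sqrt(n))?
lim = sqrt(2π·61)

Stirling: (61n)! ~ sqrt(2π·61n) · (61n/e)^(61n). Hence
  (61n)! · e^(61n) / (61n)^(61n) ~ sqrt(2π·61n).
Dividing by sqrt(n): sqrt(2π·61n) / sqrt(n) = sqrt(2π·61) · n^((1−1)/2), so the limit is sqrt(2π·61).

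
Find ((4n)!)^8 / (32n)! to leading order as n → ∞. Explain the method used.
((4n)!)^8/(32n)! ~ ((2π·4n)^(7/2) / sqrt(8)) · 8^(−8·4n)  →  0

Write N = 4n. Stirling: N! ~ sqrt(2π N)(N/e)^N and (8N)! ~ sqrt(2π·8N)·(8N/e)^(8N).
  (N!)^8/(8N)! ~ (2π N)^(8/2) (N/e)^(8N) / [sqrt(2π·8N) (8N/e)^(8N)]
     = (2π N)^(8/2) / sqrt(2π·8N) · (N/(8N))^(8N)
     = (2π N)^((8−1)/2) / sqrt(8) · 8^(−8N).
Since 8^8 > 1, the factor 8^(−8N) decays exponentially, so the ratio → 0. Substituting N = 4n gives the stated form.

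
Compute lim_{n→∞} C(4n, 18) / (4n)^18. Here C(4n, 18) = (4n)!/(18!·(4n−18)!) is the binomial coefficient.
lim = 1/18! = 1/6402373705728000

With N = 4n → ∞: C(N, 18) / N^18 = [N(N−1)…(N−17)] / (18! · N^18) = (1/18!) · 1 · (1 − 1/(4n)) · … · (1 − 17/(4n)). Each factor → 1 as N → ∞, so the limit is 1/18! = 1/6402373705728000.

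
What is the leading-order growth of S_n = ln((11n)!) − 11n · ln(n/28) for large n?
S_n ~ 11n · (ln 308 − 1) + O(ln n)

Stirling: ln((11n)!) = 11n ln(11n) − 11n + O(ln n).
  S_n = 11n ln(11n) − 11n − 11n ln(n/28) + O(ln n)
      = 11n ln(11n) − 11n ln n + 11n ln 28 − 11n + O(ln n)
      = 11n ln 11 + 11n ln 28 − 11n + O(ln n)
      = 11n (ln 308 − 1) + O(ln n).
Numerically ln(308) − 1 ≈ 4.7301.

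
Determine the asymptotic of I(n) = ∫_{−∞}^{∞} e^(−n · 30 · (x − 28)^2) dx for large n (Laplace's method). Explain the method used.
I(n) = sqrt(π/(30n))

Here φ(x) = 30 · (x − 28)^2 has its unique minimum at x* = 28 with φ(x*) = 0 and φ''(x*) = 60. Laplace's method gives
  I(n) ~ e^(−n φ(x*)) · sqrt(2π / (n · φ''(x*))) = sqrt(2π / (60n)) = sqrt(π/(30n)).
This is exact: substituting u = (x − 28)·sqrt(30n) gives I(n) = (1/sqrt(30n)) ∫_{−∞}^{∞} e^(−u^2) du = sqrt(π/(30n)).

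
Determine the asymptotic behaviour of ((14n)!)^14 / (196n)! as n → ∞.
((14n)!)^14/(196n)! ~ ((2π·14n)^(13/2) / sqrt(14)) · 14^(−14·14n)  →  0

Write N = 14n. Stirling: N! ~ sqrt(2π N)(N/e)^N and (14N)! ~ sqrt(2π·14N)·(14N/e)^(14N).
  (N!)^14/(14N)! ~ (2π N)^(14/2) (N/e)^(14N) / [sqrt(2π·14N) (14N/e)^(14N)]
     = (2π N)^(14/2) / sqrt(2π·14N) · (N/(14N))^(14N)
     = (2π N)^((14−1)/2) / sqrt(14) · 14^(−14N).
Since 14^14 > 1, the factor 14^(−14N) decays exponentially, so the ratio → 0. Substituting N = 14n gives the stated form.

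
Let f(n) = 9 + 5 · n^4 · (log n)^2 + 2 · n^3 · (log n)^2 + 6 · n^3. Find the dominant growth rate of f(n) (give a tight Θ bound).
f(n) ∈ Θ(n^4 · (log n)^2)

Compare the terms by growth order. For large n, n^a · (log n)^b dominates n^a' · (log n)^b' iff a > a', or (a = a' and b > b'). Ranking the 4 terms shows the dominant one is 5 · n^4 · (log n)^2. Hence f(n) ∈ Θ(n^4 · (log n)^2).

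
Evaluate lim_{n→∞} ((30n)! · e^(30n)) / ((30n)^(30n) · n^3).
lim = 0

Stirling: (30n)! ~ sqrt(2π·30n) · (30n/e)^(30n). Hence
  (30n)! · e^(30n) / (30n)^(30n) ~ sqrt(2π·30n).
Dividing by n^3: sqrt(2π·30n) / n^3 = sqrt(2π·30) · n^((1−6)/2), so the expression behaves like sqrt(2π·30) · n^((1−6)/2) → 0.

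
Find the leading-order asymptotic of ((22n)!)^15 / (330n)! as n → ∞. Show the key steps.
((22n)!)^15/(330n)! ~ ((2π·22n)^(14/2) / sqrt(15)) · 15^(−15·22n)  →  0

Write N = 22n. Stirling: N! ~ sqrt(2π N)(N/e)^N and (15N)! ~ sqrt(2π·15N)·(15N/e)^(15N).
  (N!)^15/(15N)! ~ (2π N)^(15/2) (N/e)^(15N) / [sqrt(2π·15N) (15N/e)^(15N)]
     = (2π N)^(15/2) / sqrt(2π·15N) · (N/(15N))^(15N)
     = (2π N)^((15−1)/2) / sqrt(15) · 15^(−15N).
Since 15^15 > 1, the factor 15^(−15N) decays exponentially, so the ratio → 0. Substituting N = 22n gives the stated form.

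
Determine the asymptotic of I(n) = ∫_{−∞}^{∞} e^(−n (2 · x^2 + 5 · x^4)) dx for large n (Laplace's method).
I(n) ~ sqrt(π/(2n))

φ(x) = 2 · x^2 + 5 · x^4 has its unique global minimum at x* = 0 (since φ'(x) = 4x + 20x^3 = 0 only at x = 0 for real x with both coefficients positive, and φ → ∞ as |x| → ∞). At x* = 0, φ(0) = 0 and φ''(0) = 4. Laplace's method then gives
  I(n) ~ sqrt(2π / (n · φ''(0))) · e^(−n φ(0)) = sqrt(2π / (4n)) = sqrt(π/(2n)).
The 5 · x^4 term contributes only at subleading order (an O(1/n) relative correction).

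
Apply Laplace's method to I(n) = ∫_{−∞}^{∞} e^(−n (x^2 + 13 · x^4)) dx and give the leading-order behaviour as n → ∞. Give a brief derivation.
I(n) ~ sqrt(π/n)

φ(x) = x^2 + 13 · x^4 has its unique global minimum at x* = 0 (since φ'(x) = 2x + 52x^3 = 0 only at x = 0 for real x with both coefficients positive, and φ → ∞ as |x| → ∞). At x* = 0, φ(0) = 0 and φ''(0) = 2. Laplace's method then gives
  I(n) ~ sqrt(2π / (n · φ''(0))) · e^(−n φ(0)) = sqrt(2π / (2n)) = sqrt(π/n).
The 13 · x^4 term contributes only at subleading order (an O(1/n) relative correction).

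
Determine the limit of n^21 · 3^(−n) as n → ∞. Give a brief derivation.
lim = 0

Exponentials with base > 1 dominate every fixed polynomial: for any fixed c, n^c / 3^n → 0 as n → ∞ (e.g. by the ratio test, or by writing 3^n = e^(n ln 3) and noting e^(n ln 3) / n^c → ∞). Hence n^21 · 3^(−n) = n^21 / 3^n → 0.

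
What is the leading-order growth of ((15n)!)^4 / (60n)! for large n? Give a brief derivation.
((15n)!)^4/(60n)! ~ ((2π·15n)^(3/2) / 2) · 4^(−4·15n)  →  0

Write N = 15n. Stirling: N! ~ sqrt(2π N)(N/e)^N and (4N)! ~ sqrt(2π·4N)·(4N/e)^(4N).
  (N!)^4/(4N)! ~ (2π N)^(4/2) (N/e)^(4N) / [sqrt(2π·4N) (4N/e)^(4N)]
     = (2π N)^(4/2) / sqrt(2π·4N) · (N/(4N))^(4N)
     = (2π N)^((4−1)/2) / 2 · 4^(−4N).
Since 4^4 > 1, the factor 4^(−4N) decays exponentially, so the ratio → 0. Substituting N = 15n gives the stated form.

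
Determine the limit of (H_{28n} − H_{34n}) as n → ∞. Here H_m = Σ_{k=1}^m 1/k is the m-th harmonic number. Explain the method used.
lim = ln(28/34) = ln(14/17)

Euler-Maclaurin gives H_m = ln m + γ + 1/(2m) + O(1/m^2). The γ and O(1/m) terms cancel in the difference:
  H_{28n} − H_{34n} = ln(28n) − ln(34n) + O(1/n) = ln(28/34) + O(1/n).
Hence the limit is ln(28/34) = ln(14/17).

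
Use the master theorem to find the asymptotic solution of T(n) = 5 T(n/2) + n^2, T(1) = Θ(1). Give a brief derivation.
T(n) = Θ(n^(log_2 5))

Master theorem: compare f(n) = n^2 to n^(log_2 5) where log_2 5 ≈ 2.322. Since 2 < log_2 5, we have f(n) = O(n^(log_2 5 − ε)) for some ε > 0 — Case 1. Hence T(n) = Θ(n^(log_2 5)).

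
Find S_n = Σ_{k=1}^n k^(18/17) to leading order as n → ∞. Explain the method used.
S_n ~ (17/35) · n^(35/17)

Integral comparison: Σ_{k=1}^n k^(18/17) = ∫_0^n x^(18/17) dx + O(n^(18/17)). The integral is n^(1 + 18/17) / (1 + 18/17) = n^((18+17)/17) / ((18+17)/17) = (17/35) · n^(35/17).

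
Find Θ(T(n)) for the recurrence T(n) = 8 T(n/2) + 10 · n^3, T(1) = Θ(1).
T(n) = Θ(n^3 log n)

log_2 8 = 3, and f(n) = 10 · n^3 = Θ(n^(log_2 8)). This is Case 2 of the master theorem: T(n) = Θ(f(n) · log n) = Θ(n^3 log n).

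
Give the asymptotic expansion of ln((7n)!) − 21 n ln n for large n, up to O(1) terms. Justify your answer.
ln((7n)!) − 21 n ln n = −14 n ln n + 7(ln 7 − 1) n + (1/2) ln(2π·7n) + O(1/n)

Stirling: ln((7n)!) = 7n ln(7n) − 7n + (1/2) ln(2π·7n) + O(1/n).
Expand 7n ln(7n) = 7n (ln n + ln 7) = 7n ln n + 7n ln 7.
Subtract 21n ln n: leading term is (7 − 21) n ln n = −14 n ln n. The next term is 7n ln 7 − 7n = 7(ln 7 − 1) n. Then the (1/2) ln(2π·7n) correction.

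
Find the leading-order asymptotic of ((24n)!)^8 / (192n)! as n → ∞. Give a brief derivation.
((24n)!)^8/(192n)! ~ ((2π·24n)^(7/2) / sqrt(8)) · 8^(−8·24n)  →  0

Write N = 24n. Stirling: N! ~ sqrt(2π N)(N/e)^N and (8N)! ~ sqrt(2π·8N)·(8N/e)^(8N).
  (N!)^8/(8N)! ~ (2π N)^(8/2) (N/e)^(8N) / [sqrt(2π·8N) (8N/e)^(8N)]
     = (2π N)^(8/2) / sqrt(2π·8N) · (N/(8N))^(8N)
     = (2π N)^((8−1)/2) / sqrt(8) · 8^(−8N).
Since 8^8 > 1, the factor 8^(−8N) decays exponentially, so the ratio → 0. Substituting N = 24n gives the stated form.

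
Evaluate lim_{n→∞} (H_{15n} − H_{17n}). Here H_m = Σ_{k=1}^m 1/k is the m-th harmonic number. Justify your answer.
lim = ln(15/17)

Euler-Maclaurin gives H_m = ln m + γ + 1/(2m) + O(1/m^2). The γ and O(1/m) terms cancel in the difference:
  H_{15n} − H_{17n} = ln(15n) − ln(17n) + O(1/n) = ln(15/17) + O(1/n).
Hence the limit is ln(15/17).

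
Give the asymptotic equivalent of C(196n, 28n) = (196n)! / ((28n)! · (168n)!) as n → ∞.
C(196n, 28n) ~ (823543/46656)^(28n) · sqrt(7/(12π·28n))

Write N = 28n. Apply Stirling to each factorial:
  (7N)! ~ sqrt(2π·7N) · (7N/e)^(7N),
  N! ~ sqrt(2π N) · (N/e)^N,
  (6N)! ~ sqrt(2π·6N) · (6N/e)^(6N).
The exponential factors combine to (7N)^(7N) / (N^N · (6N)^(6N)) = 7^(7N)/6^(6N) = (7^7/6^6)^N = (823543/46656)^N.
The square-root prefactors combine to sqrt(2π·7N) / (sqrt(2π N)·sqrt(2π·6N)) = sqrt(7 / (2π·6·N)) = sqrt(7/(12π·28n)).
Substituting N = 28n: C(196n, 28n) ~ (823543/46656)^(28n) · sqrt(7/(12π·28n)).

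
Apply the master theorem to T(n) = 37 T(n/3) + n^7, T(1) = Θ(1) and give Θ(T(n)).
T(n) = Θ(n^7)

log_3 37 ≈ 3.287. f(n) = n^7 dominates n^(log_3 37) since 7 > 3.287, and the regularity condition a·f(n/b) = 37·(n/3)^7 = (37/2187)·n^7 ≤ c·f(n) holds with c = 37/2187 ≈ 0.0169 < 1. So this is Case 3: T(n) = Θ(f(n)) = Θ(n^7).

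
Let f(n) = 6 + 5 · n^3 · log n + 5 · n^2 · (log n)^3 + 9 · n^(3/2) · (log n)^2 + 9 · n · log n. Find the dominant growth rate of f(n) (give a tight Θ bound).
f(n) ∈ Θ(n^3 · log n)

Compare the terms by growth order. For large n, n^a · (log n)^b dominates n^a' · (log n)^b' iff a > a', or (a = a' and b > b'). Ranking the 5 terms shows the dominant one is 5 · n^3 · log n. Hence f(n) ∈ Θ(n^3 · log n).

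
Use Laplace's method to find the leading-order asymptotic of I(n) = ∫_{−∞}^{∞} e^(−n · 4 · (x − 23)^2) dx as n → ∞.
I(n) = sqrt(π/(4n))

Here φ(x) = 4 · (x − 23)^2 has its unique minimum at x* = 23 with φ(x*) = 0 and φ''(x*) = 8. Laplace's method gives
  I(n) ~ e^(−n φ(x*)) · sqrt(2π / (n · φ''(x*))) = sqrt(2π / (8n)) = sqrt(π/(4n)).
This is exact: substituting u = (x − 23)·sqrt(4n) gives I(n) = (1/sqrt(4n)) ∫_{−∞}^{∞} e^(−u^2) du = sqrt(π/(4n)).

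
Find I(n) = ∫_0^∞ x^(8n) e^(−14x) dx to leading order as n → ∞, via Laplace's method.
I(n) ~ (sqrt(2π·8n) / 14) · (8n/(14e))^(8n)

Write the integrand as exp(8n ln x − 14x) and set f(x) = 8n ln x − 14x. Then f'(x) = 8n/x − 14 = 0 at x* = 8n/14, and f''(x*) = −8n/x*^2 = −14^2/(8n). Laplace's method (interior maximum) gives
  I(n) ~ e^(f(x*)) · sqrt(2π / |f''(x*)|)
        = exp(8n ln(8n/14) − 8n) · sqrt(2π · 8n / 14^2)
        = (8n/14)^(8n) e^(−8n) · sqrt(2π·8n) / 14
        = (sqrt(2π·8n) / 14) · (8n/(14e))^(8n).
This matches Γ(8n+1)/14^(8n+1) with Stirling applied to Γ.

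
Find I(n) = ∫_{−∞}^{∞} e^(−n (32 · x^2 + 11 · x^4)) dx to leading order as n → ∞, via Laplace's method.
I(n) ~ sqrt(π/(32n))

φ(x) = 32 · x^2 + 11 · x^4 has its unique global minimum at x* = 0 (since φ'(x) = 64x + 44x^3 = 0 only at x = 0 for real x with both coefficients positive, and φ → ∞ as |x| → ∞). At x* = 0, φ(0) = 0 and φ''(0) = 64. Laplace's method then gives
  I(n) ~ sqrt(2π / (n · φ''(0))) · e^(−n φ(0)) = sqrt(2π / (64n)) = sqrt(π/(32n)).
The 11 · x^4 term contributes only at subleading order (an O(1/n) relative correction).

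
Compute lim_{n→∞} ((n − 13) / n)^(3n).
lim = e^(−39)

Rewrite as (1 − 13/n)^(3n). By the standard limit (1 + x/n)^n → e^x, we have (1 − 13/n)^n → e^(−13), and raising to the 3rd power gives e^(−39).
More precisely, ln[(1 − 13/n)^(3n)] = 3n · ln(1 − 13/n) = 3n · (-13/n + O(1/n^2)) = -39 + O(1/n) → -39.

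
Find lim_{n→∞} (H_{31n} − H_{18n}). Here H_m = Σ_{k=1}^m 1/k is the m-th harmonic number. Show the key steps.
lim = ln(31/18)

Euler-Maclaurin gives H_m = ln m + γ + 1/(2m) + O(1/m^2). The γ and O(1/m) terms cancel in the difference:
  H_{31n} − H_{18n} = ln(31n) − ln(18n) + O(1/n) = ln(31/18) + O(1/n).
Hence the limit is ln(31/18).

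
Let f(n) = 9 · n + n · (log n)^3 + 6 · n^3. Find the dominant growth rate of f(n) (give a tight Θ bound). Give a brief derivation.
f(n) ∈ Θ(n^3)

Compare the terms by growth order. For large n, n^a · (log n)^b dominates n^a' · (log n)^b' iff a > a', or (a = a' and b > b'). Ranking the 3 terms shows the dominant one is 6 · n^3. Hence f(n) ∈ Θ(n^3).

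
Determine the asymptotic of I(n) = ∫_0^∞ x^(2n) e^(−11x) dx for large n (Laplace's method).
I(n) ~ (sqrt(2π·2n) / 11) · (2n/(11e))^(2n)

Write the integrand as exp(2n ln x − 11x) and set f(x) = 2n ln x − 11x. Then f'(x) = 2n/x − 11 = 0 at x* = 2n/11, and f''(x*) = −2n/x*^2 = −11^2/(2n). Laplace's method (interior maximum) gives
  I(n) ~ e^(f(x*)) · sqrt(2π / |f''(x*)|)
        = exp(2n ln(2n/11) − 2n) · sqrt(2π · 2n / 11^2)
        = (2n/11)^(2n) e^(−2n) · sqrt(2π·2n) / 11
        = (sqrt(2π·2n) / 11) · (2n/(11e))^(2n).
This matches Γ(2n+1)/11^(2n+1) with Stirling applied to Γ.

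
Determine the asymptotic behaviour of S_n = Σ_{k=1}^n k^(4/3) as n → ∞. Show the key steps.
S_n ~ (3/7) · n^(7/3)

Integral comparison: Σ_{k=1}^n k^(4/3) = ∫_0^n x^(4/3) dx + O(n^(4/3)). The integral is n^(1 + 4/3) / (1 + 4/3) = n^((4+3)/3) / ((4+3)/3) = (3/7) · n^(7/3).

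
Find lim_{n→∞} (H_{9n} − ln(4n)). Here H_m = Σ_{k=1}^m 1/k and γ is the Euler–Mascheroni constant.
lim = ln(9/4) + γ

By Euler-Maclaurin, H_m = ln m + γ + O(1/m). So
  H_{9n} − ln(4n) = ln(9n) + γ − ln(4n) + O(1/n)
                       = ln(9/4) + γ + O(1/n).
Hence the limit is ln(9/4) + γ.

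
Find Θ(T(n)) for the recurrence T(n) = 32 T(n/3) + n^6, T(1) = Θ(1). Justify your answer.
T(n) = Θ(n^6)

log_3 32 ≈ 3.155. f(n) = n^6 dominates n^(log_3 32) since 6 > 3.155, and the regularity condition a·f(n/b) = 32·(n/3)^6 = (32/729)·n^6 ≤ c·f(n) holds with c = 32/729 ≈ 0.0439 < 1. So this is Case 3: T(n) = Θ(f(n)) = Θ(n^6).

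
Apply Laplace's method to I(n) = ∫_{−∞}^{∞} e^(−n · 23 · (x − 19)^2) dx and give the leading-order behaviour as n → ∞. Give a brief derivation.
I(n) = sqrt(π/(23n))

Here φ(x) = 23 · (x − 19)^2 has its unique minimum at x* = 19 with φ(x*) = 0 and φ''(x*) = 46. Laplace's method gives
  I(n) ~ e^(−n φ(x*)) · sqrt(2π / (n · φ''(x*))) = sqrt(2π / (46n)) = sqrt(π/(23n)).
This is exact: substituting u = (x − 19)·sqrt(23n) gives I(n) = (1/sqrt(23n)) ∫_{−∞}^{∞} e^(−u^2) du = sqrt(π/(23n)).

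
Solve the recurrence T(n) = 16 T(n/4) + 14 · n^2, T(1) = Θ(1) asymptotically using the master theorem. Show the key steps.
T(n) = Θ(n^2 log n)

log_4 16 = 2, and f(n) = 14 · n^2 = Θ(n^(log_4 16)). This is Case 2 of the master theorem: T(n) = Θ(f(n) · log n) = Θ(n^2 log n).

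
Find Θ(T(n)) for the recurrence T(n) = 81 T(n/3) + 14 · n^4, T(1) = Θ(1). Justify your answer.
T(n) = Θ(n^4 log n)

log_3 81 = 4, and f(n) = 14 · n^4 = Θ(n^(log_3 81)). This is Case 2 of the master theorem: T(n) = Θ(f(n) · log n) = Θ(n^4 log n).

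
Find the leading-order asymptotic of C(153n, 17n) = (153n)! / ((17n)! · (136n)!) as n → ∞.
C(153n, 17n) ~ (387420489/16777216)^(17n) · sqrt(9/(16π·17n))

Write N = 17n. Apply Stirling to each factorial:
  (9N)! ~ sqrt(2π·9N) · (9N/e)^(9N),
  N! ~ sqrt(2π N) · (N/e)^N,
  (8N)! ~ sqrt(2π·8N) · (8N/e)^(8N).
The exponential factors combine to (9N)^(9N) / (N^N · (8N)^(8N)) = 9^(9N)/8^(8N) = (9^9/8^8)^N = (387420489/16777216)^N.
The square-root prefactors combine to sqrt(2π·9N) / (sqrt(2π N)·sqrt(2π·8N)) = sqrt(9 / (2π·8·N)) = sqrt(9/(16π·17n)).
Substituting N = 17n: C(153n, 17n) ~ (387420489/16777216)^(17n) · sqrt(9/(16π·17n)).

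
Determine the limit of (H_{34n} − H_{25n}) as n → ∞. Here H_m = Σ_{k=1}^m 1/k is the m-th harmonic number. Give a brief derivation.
lim = ln(34/25)

Euler-Maclaurin gives H_m = ln m + γ + 1/(2m) + O(1/m^2). The γ and O(1/m) terms cancel in the difference:
  H_{34n} − H_{25n} = ln(34n) − ln(25n) + O(1/n) = ln(34/25) + O(1/n).
Hence the limit is ln(34/25).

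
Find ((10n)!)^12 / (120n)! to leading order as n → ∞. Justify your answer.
((10n)!)^12/(120n)! ~ ((2π·10n)^(11/2) / sqrt(12)) · 12^(−12·10n)  →  0

Write N = 10n. Stirling: N! ~ sqrt(2π N)(N/e)^N and (12N)! ~ sqrt(2π·12N)·(12N/e)^(12N).
  (N!)^12/(12N)! ~ (2π N)^(12/2) (N/e)^(12N) / [sqrt(2π·12N) (12N/e)^(12N)]
     = (2π N)^(12/2) / sqrt(2π·12N) · (N/(12N))^(12N)
     = (2π N)^((12−1)/2) / sqrt(12) · 12^(−12N).
Since 12^12 > 1, the factor 12^(−12N) decays exponentially, so the ratio → 0. Substituting N = 10n gives the stated form.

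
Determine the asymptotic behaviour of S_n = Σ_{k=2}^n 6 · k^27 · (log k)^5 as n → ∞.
S_n ~ 3 · n^28 · (log n)^5 / 14

By integral comparison, S_n = ∫_1^n 6 · x^27 · (log x)^5 dx + O(n^27 · (log n)^5). For the integral, the leading term of ∫_1^n x^27 (log x)^5 dx is n^28/28 · (log n)^5 (by repeated integration by parts; each step lowers the log-exponent and produces a relatively O(1/log n) correction). Hence S_n ~ 3 · n^28 · (log n)^5 / 14.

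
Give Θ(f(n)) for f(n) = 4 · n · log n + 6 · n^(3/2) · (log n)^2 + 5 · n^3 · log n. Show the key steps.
f(n) ∈ Θ(n^3 · log n)

Compare the terms by growth order. For large n, n^a · (log n)^b dominates n^a' · (log n)^b' iff a > a', or (a = a' and b > b'). Ranking the 3 terms shows the dominant one is 5 · n^3 · log n. Hence f(n) ∈ Θ(n^3 · log n).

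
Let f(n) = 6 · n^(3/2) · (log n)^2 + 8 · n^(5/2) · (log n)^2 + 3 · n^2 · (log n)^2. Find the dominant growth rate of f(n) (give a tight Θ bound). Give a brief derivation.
f(n) ∈ Θ(n^(5/2) · (log n)^2)

Compare the terms by growth order. For large n, n^a · (log n)^b dominates n^a' · (log n)^b' iff a > a', or (a = a' and b > b'). Ranking the 3 terms shows the dominant one is 8 · n^(5/2) · (log n)^2. Hence f(n) ∈ Θ(n^(5/2) · (log n)^2).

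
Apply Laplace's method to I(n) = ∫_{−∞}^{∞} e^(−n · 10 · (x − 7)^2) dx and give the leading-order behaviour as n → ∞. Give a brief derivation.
I(n) = sqrt(π/(10n))

Here φ(x) = 10 · (x − 7)^2 has its unique minimum at x* = 7 with φ(x*) = 0 and φ''(x*) = 20. Laplace's method gives
  I(n) ~ e^(−n φ(x*)) · sqrt(2π / (n · φ''(x*))) = sqrt(2π / (20n)) = sqrt(π/(10n)).
This is exact: substituting u = (x − 7)·sqrt(10n) gives I(n) = (1/sqrt(10n)) ∫_{−∞}^{∞} e^(−u^2) du = sqrt(π/(10n)).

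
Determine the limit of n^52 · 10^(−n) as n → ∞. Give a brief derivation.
lim = 0

Exponentials with base > 1 dominate every fixed polynomial: for any fixed c, n^c / 10^n → 0 as n → ∞ (e.g. by the ratio test, or by writing 10^n = e^(n ln 10) and noting e^(n ln 10) / n^c → ∞). Hence n^52 · 10^(−n) = n^52 / 10^n → 0.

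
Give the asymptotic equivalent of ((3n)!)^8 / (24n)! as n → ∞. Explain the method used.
((3n)!)^8/(24n)! ~ ((2π·3n)^(7/2) / sqrt(8)) · 8^(−8·3n)  →  0

Write N = 3n. Stirling: N! ~ sqrt(2π N)(N/e)^N and (8N)! ~ sqrt(2π·8N)·(8N/e)^(8N).
  (N!)^8/(8N)! ~ (2π N)^(8/2) (N/e)^(8N) / [sqrt(2π·8N) (8N/e)^(8N)]
     = (2π N)^(8/2) / sqrt(2π·8N) · (N/(8N))^(8N)
     = (2π N)^((8−1)/2) / sqrt(8) · 8^(−8N).
Since 8^8 > 1, the factor 8^(−8N) decays exponentially, so the ratio → 0. Substituting N = 3n gives the stated form.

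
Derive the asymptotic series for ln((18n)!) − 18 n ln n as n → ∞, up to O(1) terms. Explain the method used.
ln((18n)!) − 18 n ln n = 18(ln 18 − 1) n + (1/2) ln(2π·18n) + O(1/n)

Stirling: ln((18n)!) = 18n ln(18n) − 18n + (1/2) ln(2π·18n) + O(1/n).
Since 18n ln(18n) = 18n ln n + 18n ln 18, subtracting 18n ln n cancels the n ln n term exactly. What remains is 18(ln 18 − 1) n + (1/2) ln(2π·18n) + O(1/n).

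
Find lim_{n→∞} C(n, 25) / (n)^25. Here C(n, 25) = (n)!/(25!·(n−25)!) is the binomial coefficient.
lim = 1/25! = 1/15511210043330985984000000

With N = n → ∞: C(N, 25) / N^25 = [N(N−1)…(N−24)] / (25! · N^25) = (1/25!) · 1 · (1 − 1/n) · … · (1 − 24/n). Each factor → 1 as N → ∞, so the limit is 1/25! = 1/15511210043330985984000000.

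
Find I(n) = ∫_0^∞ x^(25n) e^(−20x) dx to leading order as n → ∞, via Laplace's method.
I(n) ~ (sqrt(2π·25n) / 20) · (25n/(20e))^(25n)

Write the integrand as exp(25n ln x − 20x) and set f(x) = 25n ln x − 20x. Then f'(x) = 25n/x − 20 = 0 at x* = 25n/20, and f''(x*) = −25n/x*^2 = −20^2/(25n). Laplace's method (interior maximum) gives
  I(n) ~ e^(f(x*)) · sqrt(2π / |f''(x*)|)
        = exp(25n ln(25n/20) − 25n) · sqrt(2π · 25n / 20^2)
        = (25n/20)^(25n) e^(−25n) · sqrt(2π·25n) / 20
        = (sqrt(2π·25n) / 20) · (25n/(20e))^(25n).
This matches Γ(25n+1)/20^(25n+1) with Stirling applied to Γ.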